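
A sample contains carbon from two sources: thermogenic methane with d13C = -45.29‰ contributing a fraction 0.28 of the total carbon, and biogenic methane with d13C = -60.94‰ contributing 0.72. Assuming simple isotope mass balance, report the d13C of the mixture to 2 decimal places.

δ_mix = f_A·δ_A + f_B·δ_B
δ_mix = 0.28 × (-45.29) + 0.72 × (-60.94)
δ_mix = -12.681 + -43.877 = -56.558‰

-56.56‰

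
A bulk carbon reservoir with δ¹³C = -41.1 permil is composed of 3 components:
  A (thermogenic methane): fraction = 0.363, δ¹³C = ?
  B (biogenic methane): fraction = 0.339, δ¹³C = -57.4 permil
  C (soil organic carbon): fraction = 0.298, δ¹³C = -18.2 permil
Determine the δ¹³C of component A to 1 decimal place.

-44.7 permil

Isotope mass balance: δ_bulk = Σ fᵢ·δᵢ.
-41.1 = 0.363×δ_A + 0.339×(-57.4) + 0.298×(-18.2)
0.363·δ_A = -41.1 − (-24.882) = -16.218
δ_A = -16.218 / 0.363 = -44.68 permil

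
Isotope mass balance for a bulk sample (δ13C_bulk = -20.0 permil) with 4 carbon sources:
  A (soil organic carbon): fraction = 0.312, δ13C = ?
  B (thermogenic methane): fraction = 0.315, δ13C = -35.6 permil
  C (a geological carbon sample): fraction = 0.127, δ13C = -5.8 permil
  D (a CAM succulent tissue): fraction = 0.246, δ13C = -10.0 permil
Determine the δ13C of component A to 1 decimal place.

-17.9 permil

Isotope mass balance: δ_bulk = Σ fᵢ·δᵢ.
-20.0 = 0.312×δ_A + 0.315×(-35.6) + 0.127×(-5.8) + 0.246×(-10.0)
0.312·δ_A = -20.0 − (-14.411) = -5.589
δ_A = -5.589 / 0.312 = -17.91 permil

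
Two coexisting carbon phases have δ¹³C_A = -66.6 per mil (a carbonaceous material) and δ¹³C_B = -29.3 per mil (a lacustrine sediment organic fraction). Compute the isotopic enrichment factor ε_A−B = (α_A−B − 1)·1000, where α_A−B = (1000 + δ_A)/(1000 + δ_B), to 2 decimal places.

-38.43 per mil

α_A−B = (1000 + -66.6) / (1000 + -29.3) = 933.4 / 970.7 = 0.961574
ε_A−B = (0.961574 − 1) × 1000 = -38.426 per mil
(The approximation ε ≈ δ_A − δ_B would give -37.3 per mil.)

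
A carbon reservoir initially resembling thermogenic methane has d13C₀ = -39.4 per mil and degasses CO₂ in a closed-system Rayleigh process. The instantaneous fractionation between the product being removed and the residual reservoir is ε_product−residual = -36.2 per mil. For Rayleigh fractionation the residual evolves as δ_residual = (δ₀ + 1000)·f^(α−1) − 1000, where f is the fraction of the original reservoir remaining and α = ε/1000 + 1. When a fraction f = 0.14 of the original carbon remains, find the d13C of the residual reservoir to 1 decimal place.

31.5 per mil

Rayleigh residual: δ_res = (δ₀ + 1000)·f^(α−1) − 1000
α = ε/1000 + 1 = 0.96380, so α − 1 = -0.03620
f^(α−1) = 0.14^(-0.03620) = 1.073767
δ_res = (-39.4 + 1000) × 1.073767 − 1000 = 1031.461 − 1000 = 31.46 per mil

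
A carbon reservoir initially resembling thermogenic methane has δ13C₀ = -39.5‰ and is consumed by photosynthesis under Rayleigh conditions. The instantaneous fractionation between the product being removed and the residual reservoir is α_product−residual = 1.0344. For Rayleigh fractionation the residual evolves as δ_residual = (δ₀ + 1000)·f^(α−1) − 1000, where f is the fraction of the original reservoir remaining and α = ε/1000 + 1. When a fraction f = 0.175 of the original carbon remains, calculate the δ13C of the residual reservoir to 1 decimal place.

-95.4‰

Rayleigh residual: δ_res = (δ₀ + 1000)·f^(α−1) − 1000
α − 1 = 0.03440
f^(α−1) = 0.175^(0.03440) = 0.941804
δ_res = (-39.5 + 1000) × 0.941804 − 1000 = 904.603 − 1000 = -95.40‰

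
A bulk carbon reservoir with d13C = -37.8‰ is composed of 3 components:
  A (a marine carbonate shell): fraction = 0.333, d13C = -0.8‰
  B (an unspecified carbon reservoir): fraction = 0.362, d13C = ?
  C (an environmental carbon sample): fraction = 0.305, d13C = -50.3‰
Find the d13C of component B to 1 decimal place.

Isotope mass balance: δ_bulk = Σ fᵢ·δᵢ.
-37.8 = 0.333×(-0.8) + 0.362×δ_B + 0.305×(-50.3)
0.362·δ_B = -37.8 − (-15.608) = -22.192
δ_B = -22.192 / 0.362 = -61.30‰

-61.3‰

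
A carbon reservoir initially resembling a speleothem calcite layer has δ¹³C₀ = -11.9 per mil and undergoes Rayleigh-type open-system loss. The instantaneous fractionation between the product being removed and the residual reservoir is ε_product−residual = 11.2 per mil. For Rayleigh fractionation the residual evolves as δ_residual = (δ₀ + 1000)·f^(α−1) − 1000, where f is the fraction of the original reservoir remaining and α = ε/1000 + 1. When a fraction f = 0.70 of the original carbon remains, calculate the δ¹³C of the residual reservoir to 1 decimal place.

Rayleigh residual: δ_res = (δ₀ + 1000)·f^(α−1) − 1000
α = ε/1000 + 1 = 1.01120, so α − 1 = 0.01120
f^(α−1) = 0.70^(0.01120) = 0.996013
δ_res = (-11.9 + 1000) × 0.996013 − 1000 = 984.161 − 1000 = -15.84 per mil

-15.8 per mil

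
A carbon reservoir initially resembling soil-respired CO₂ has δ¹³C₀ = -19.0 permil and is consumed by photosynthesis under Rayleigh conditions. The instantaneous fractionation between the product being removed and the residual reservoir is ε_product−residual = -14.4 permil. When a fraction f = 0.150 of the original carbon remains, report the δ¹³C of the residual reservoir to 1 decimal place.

Rayleigh residual: δ_res = (δ₀ + 1000)·f^(α−1) − 1000
α = ε/1000 + 1 = 0.98560, so α − 1 = -0.01440
f^(α−1) = 0.150^(-0.01440) = 1.027695
δ_res = (-19.0 + 1000) × 1.027695 − 1000 = 1008.169 − 1000 = 8.17 permil

8.2 permil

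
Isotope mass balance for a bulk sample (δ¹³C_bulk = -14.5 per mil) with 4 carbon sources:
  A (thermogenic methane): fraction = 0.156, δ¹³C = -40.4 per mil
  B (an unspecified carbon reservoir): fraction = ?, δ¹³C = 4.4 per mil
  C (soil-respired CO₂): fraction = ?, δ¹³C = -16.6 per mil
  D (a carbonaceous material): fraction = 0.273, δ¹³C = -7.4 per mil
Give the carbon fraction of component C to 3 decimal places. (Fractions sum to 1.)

0.414

Let f_C and f_B be the unknown fractions; fractions sum to 1 so f_C + f_B = 0.571.
Mass balance: Σ fᵢ·δᵢ = δ_bulk ⇒ f_C·(-16.6) + f_B·(4.4) = -14.5 − (-8.323) = -6.177
Substitute f_B = 0.571 − f_C:
f_C·(-16.6 − 4.4) = -6.177 − 0.571×(4.4) = -8.690
f_C = -8.690 / -21.0 = 0.4138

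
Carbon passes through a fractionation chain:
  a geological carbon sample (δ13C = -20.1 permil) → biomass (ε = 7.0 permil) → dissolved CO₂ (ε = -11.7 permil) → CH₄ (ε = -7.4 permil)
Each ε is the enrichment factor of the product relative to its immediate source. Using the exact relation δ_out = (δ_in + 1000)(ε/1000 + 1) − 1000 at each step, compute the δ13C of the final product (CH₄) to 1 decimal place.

step 1: δ = (-20.10 + 1000)·(7.0/1000 + 1) − 1000 = -13.24 permil
step 2: δ = (-13.24 + 1000)·(-11.7/1000 + 1) − 1000 = -24.79 permil
step 3: δ = (-24.79 + 1000)·(-7.4/1000 + 1) − 1000 = -32.00 permil

-32.0 permil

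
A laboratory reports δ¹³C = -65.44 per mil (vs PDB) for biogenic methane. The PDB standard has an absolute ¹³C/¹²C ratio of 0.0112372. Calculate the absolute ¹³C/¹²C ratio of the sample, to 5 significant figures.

0.010502

R_sample = R_standard × (δ¹³C/1000 + 1)
R_sample = 0.0112372 × (-65.44/1000 + 1) = 0.0112372 × 0.934560
R_sample = 0.0105018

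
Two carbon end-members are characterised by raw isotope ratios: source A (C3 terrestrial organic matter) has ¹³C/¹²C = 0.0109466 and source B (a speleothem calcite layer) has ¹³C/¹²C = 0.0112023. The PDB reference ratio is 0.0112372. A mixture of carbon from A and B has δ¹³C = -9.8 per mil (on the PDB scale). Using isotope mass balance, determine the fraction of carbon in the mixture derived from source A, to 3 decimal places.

0.294

δ_A = (0.0109466/0.0112372 − 1)×1000 = (0.974139 − 1)×1000 = -25.861 per mil
δ_B = (0.0112023/0.0112372 − 1)×1000 = (0.996894 − 1)×1000 = -3.106 per mil
f_A = (δ_mix − δ_B)/(δ_A − δ_B) = (-9.8 − (-3.106))/(-25.861 − (-3.106))
f_A = -6.694 / -22.755 = 0.2942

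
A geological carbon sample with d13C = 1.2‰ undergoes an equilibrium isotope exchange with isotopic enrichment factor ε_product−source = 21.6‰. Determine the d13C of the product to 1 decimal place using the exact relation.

22.8‰

To first order, δ_product ≈ δ_source + ε = 22.8‰.
Exactly, δ_product = (δ_source + 1000)·(ε/1000 + 1) − 1000.
δ_product = (1.2 + 1000) × (21.6/1000 + 1) − 1000
δ_product = 22.83‰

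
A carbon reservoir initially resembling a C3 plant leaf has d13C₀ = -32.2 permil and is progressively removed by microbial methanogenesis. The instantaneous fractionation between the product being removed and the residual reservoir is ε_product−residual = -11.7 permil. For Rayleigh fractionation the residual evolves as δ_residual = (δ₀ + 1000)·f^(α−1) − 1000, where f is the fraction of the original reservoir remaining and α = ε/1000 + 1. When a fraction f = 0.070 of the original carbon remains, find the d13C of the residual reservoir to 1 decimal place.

-1.6 permil

Rayleigh residual: δ_res = (δ₀ + 1000)·f^(α−1) − 1000
α = ε/1000 + 1 = 0.98830, so α − 1 = -0.01170
f^(α−1) = 0.070^(-0.01170) = 1.031602
δ_res = (-32.2 + 1000) × 1.031602 − 1000 = 998.385 − 1000 = -1.62 permil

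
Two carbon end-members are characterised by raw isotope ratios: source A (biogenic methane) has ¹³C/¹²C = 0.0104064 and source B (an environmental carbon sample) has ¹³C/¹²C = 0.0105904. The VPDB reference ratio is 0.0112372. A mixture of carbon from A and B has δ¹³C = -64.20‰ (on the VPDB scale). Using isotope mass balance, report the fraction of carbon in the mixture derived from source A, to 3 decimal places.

δ_A = (0.0104064/0.0112372 − 1)×1000 = (0.926067 − 1)×1000 = -73.933‰
δ_B = (0.0105904/0.0112372 − 1)×1000 = (0.942441 − 1)×1000 = -57.559‰
f_A = (δ_mix − δ_B)/(δ_A − δ_B) = (-64.20 − (-57.559))/(-73.933 − (-57.559))
f_A = -6.641 / -16.374 = 0.4056

0.406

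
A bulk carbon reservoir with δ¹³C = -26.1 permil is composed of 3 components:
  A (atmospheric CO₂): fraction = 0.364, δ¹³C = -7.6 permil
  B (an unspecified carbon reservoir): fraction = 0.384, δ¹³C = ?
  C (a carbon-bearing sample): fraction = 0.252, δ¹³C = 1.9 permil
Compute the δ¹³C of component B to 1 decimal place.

-62.0 permil

Isotope mass balance: δ_bulk = Σ fᵢ·δᵢ.
-26.1 = 0.364×(-7.6) + 0.384×δ_B + 0.252×(1.9)
0.384·δ_B = -26.1 − (-2.288) = -23.812
δ_B = -23.812 / 0.384 = -62.01 permil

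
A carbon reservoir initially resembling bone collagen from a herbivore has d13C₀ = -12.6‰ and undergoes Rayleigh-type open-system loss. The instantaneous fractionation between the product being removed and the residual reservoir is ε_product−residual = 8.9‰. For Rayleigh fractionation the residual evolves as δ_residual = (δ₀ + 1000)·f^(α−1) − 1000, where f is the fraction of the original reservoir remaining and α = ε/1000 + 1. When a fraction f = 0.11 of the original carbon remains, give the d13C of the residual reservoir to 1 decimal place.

-31.8‰

Rayleigh residual: δ_res = (δ₀ + 1000)·f^(α−1) − 1000
α = ε/1000 + 1 = 1.00890, so α − 1 = 0.00890
f^(α−1) = 0.11^(0.00890) = 0.980547
δ_res = (-12.6 + 1000) × 0.980547 − 1000 = 968.192 − 1000 = -31.81‰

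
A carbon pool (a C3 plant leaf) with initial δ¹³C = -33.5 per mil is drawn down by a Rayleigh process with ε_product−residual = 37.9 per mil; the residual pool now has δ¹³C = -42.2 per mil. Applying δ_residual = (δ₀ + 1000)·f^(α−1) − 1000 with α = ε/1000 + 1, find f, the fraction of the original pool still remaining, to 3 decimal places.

α − 1 = ε/1000 = 0.0379
(δ_res + 1000)/(δ₀ + 1000) = (-42.2 + 1000)/(-33.5 + 1000) = 957.8/966.5 = 0.990998
f = 0.990998^(1/0.0379) = exp(ln(0.990998)/0.0379) = exp(-0.00904/0.0379)
f = exp(-0.2386) = 0.7877

0.788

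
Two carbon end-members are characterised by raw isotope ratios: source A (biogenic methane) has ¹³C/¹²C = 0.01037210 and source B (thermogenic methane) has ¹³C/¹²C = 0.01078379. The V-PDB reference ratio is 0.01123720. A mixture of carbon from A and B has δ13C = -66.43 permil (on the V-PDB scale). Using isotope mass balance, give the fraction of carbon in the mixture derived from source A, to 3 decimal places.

0.712

δ_A = (0.01037210/0.01123720 − 1)×1000 = (0.923015 − 1)×1000 = -76.985 permil
δ_B = (0.01078379/0.01123720 − 1)×1000 = (0.959651 − 1)×1000 = -40.349 permil
f_A = (δ_mix − δ_B)/(δ_A − δ_B) = (-66.43 − (-40.349))/(-76.985 − (-40.349))
f_A = -26.081 / -36.636 = 0.7119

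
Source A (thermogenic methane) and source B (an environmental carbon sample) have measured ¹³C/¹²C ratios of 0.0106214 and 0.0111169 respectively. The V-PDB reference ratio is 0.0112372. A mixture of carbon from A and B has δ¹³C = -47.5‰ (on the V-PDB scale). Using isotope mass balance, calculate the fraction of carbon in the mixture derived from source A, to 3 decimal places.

0.834

δ_A = (0.0106214/0.0112372 − 1)×1000 = (0.945200 − 1)×1000 = -54.800‰
δ_B = (0.0111169/0.0112372 − 1)×1000 = (0.989294 − 1)×1000 = -10.706‰
f_A = (δ_mix − δ_B)/(δ_A − δ_B) = (-47.5 − (-10.706))/(-54.800 − (-10.706))
f_A = -36.794 / -44.095 = 0.8344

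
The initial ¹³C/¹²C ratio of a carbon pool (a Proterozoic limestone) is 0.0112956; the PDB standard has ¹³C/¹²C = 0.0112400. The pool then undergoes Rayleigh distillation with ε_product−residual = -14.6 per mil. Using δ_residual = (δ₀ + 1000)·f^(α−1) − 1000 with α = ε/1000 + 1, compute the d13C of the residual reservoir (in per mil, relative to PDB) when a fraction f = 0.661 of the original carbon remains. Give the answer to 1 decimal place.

δ₀ = (0.0112956/0.0112400 − 1)×1000 = (1.004947 − 1)×1000 = 4.947 per mil
α − 1 = ε/1000 = -0.0146
f^(α−1) = 0.661^(-0.0146) = 1.006063
δ_res = (4.947 + 1000) × 1.006063 − 1000 = 1011.039 − 1000 = 11.04 per mil

11.0 per mil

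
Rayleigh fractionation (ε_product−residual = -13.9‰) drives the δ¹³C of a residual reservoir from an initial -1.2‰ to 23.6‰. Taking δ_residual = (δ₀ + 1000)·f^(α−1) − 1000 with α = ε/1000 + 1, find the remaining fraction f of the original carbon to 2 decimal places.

α − 1 = ε/1000 = -0.0139
(δ_res + 1000)/(δ₀ + 1000) = (23.6 + 1000)/(-1.2 + 1000) = 1023.6/998.8 = 1.024830
f = 1.024830^(1/-0.0139) = exp(ln(1.024830)/-0.0139) = exp(0.02453/-0.0139)
f = exp(-1.7645) = 0.1713

0.17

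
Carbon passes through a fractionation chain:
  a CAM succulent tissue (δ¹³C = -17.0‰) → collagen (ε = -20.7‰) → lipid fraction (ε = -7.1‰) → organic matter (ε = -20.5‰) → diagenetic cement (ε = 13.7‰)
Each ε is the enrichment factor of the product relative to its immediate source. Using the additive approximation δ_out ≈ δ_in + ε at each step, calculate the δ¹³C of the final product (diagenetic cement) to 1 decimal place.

step 1: δ ≈ -17.0 + (-20.7) = -37.7‰
step 2: δ ≈ -37.7 + (-7.1) = -44.8‰
step 3: δ ≈ -44.8 + (-20.5) = -65.3‰
step 4: δ ≈ -65.3 + (13.7) = -51.6‰

-51.6‰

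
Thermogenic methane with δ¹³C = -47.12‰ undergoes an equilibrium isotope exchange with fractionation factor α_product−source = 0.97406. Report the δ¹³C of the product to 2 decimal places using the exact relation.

δ_product = (δ_source + 1000)·α − 1000
δ_product = (-47.12 + 1000) × 0.97406 − 1000
δ_product = 928.162 − 1000 = -71.838‰

-71.84‰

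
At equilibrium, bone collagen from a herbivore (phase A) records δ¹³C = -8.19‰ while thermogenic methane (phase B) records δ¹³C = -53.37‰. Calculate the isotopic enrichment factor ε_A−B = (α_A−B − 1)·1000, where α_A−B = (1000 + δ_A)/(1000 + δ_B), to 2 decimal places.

α_A−B = (1000 + -8.19) / (1000 + -53.37) = 991.81 / 946.63 = 1.047727
ε_A−B = (1.047727 − 1) × 1000 = 47.727‰
(The approximation ε ≈ δ_A − δ_B would give 45.18‰.)

47.73‰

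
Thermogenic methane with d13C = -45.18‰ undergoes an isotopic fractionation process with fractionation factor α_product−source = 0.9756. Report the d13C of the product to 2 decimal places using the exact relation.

-68.48‰

δ_product = (δ_source + 1000)·α − 1000
δ_product = (-45.18 + 1000) × 0.9756 − 1000
δ_product = 931.522 − 1000 = -68.478‰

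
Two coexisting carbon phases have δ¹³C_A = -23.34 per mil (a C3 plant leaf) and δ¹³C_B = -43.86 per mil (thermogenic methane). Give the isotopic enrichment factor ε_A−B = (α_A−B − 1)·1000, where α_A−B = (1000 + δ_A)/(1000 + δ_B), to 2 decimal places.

α_A−B = (1000 + -23.34) / (1000 + -43.86) = 976.66 / 956.14 = 1.021461
ε_A−B = (1.021461 − 1) × 1000 = 21.461 per mil
(The approximation ε ≈ δ_A − δ_B would give 20.52 per mil.)

21.46 per mil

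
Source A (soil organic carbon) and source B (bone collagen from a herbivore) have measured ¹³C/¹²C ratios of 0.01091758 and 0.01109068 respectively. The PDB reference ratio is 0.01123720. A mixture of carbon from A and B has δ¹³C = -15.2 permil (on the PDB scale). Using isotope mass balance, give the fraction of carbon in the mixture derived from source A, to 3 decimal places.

0.140

δ_A = (0.01091758/0.01123720 − 1)×1000 = (0.971557 − 1)×1000 = -28.443 permil
δ_B = (0.01109068/0.01123720 − 1)×1000 = (0.986961 − 1)×1000 = -13.039 permil
f_A = (δ_mix − δ_B)/(δ_A − δ_B) = (-15.2 − (-13.039))/(-28.443 − (-13.039))
f_A = -2.161 / -15.404 = 0.1403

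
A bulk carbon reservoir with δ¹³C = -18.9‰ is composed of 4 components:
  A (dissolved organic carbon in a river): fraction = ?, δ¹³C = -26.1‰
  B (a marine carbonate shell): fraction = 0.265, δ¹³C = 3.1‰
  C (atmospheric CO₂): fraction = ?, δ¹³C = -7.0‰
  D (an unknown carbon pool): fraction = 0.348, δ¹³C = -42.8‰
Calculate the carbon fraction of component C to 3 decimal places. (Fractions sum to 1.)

0.276

Let f_C and f_A be the unknown fractions; fractions sum to 1 so f_C + f_A = 0.387.
Mass balance: Σ fᵢ·δᵢ = δ_bulk ⇒ f_C·(-7.0) + f_A·(-26.1) = -18.9 − (-14.073) = -4.827
Substitute f_A = 0.387 − f_C:
f_C·(-7.0 − -26.1) = -4.827 − 0.387×(-26.1) = 5.274
f_C = 5.274 / 19.1 = 0.2761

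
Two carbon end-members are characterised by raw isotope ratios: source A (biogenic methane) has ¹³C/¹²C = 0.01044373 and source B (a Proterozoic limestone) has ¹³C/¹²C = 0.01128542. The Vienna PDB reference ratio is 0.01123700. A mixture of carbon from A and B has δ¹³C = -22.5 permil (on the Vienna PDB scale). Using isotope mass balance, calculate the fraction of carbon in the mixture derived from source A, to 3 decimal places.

δ_A = (0.01044373/0.01123700 − 1)×1000 = (0.929406 − 1)×1000 = -70.594 permil
δ_B = (0.01128542/0.01123700 − 1)×1000 = (1.004309 − 1)×1000 = 4.309 permil
f_A = (δ_mix − δ_B)/(δ_A − δ_B) = (-22.5 − (4.309))/(-70.594 − (4.309))
f_A = -26.809 / -74.903 = 0.3579

0.358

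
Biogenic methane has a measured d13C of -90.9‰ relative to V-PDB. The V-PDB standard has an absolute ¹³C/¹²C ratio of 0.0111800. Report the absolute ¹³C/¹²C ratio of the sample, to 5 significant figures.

R_sample = R_standard × (d13C/1000 + 1)
R_sample = 0.0111800 × (-90.9/1000 + 1) = 0.0111800 × 0.909100
R_sample = 0.0101637

0.010164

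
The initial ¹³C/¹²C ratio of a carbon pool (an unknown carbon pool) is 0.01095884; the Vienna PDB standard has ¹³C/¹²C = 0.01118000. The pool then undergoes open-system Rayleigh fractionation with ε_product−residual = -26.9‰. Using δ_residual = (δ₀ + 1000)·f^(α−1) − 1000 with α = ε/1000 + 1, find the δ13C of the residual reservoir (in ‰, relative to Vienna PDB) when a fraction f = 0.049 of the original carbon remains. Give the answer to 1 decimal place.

63.1‰

δ₀ = (0.01095884/0.01118000 − 1)×1000 = (0.980218 − 1)×1000 = -19.782‰
α − 1 = ε/1000 = -0.0269
f^(α−1) = 0.049^(-0.0269) = 1.084510
δ_res = (-19.782 + 1000) × 1.084510 − 1000 = 1063.057 − 1000 = 63.06‰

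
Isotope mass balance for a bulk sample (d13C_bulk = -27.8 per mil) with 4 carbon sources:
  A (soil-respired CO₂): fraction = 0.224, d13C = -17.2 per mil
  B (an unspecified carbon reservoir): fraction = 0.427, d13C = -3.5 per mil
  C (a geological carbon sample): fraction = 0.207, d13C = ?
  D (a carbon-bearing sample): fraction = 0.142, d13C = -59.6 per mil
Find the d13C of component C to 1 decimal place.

Isotope mass balance: δ_bulk = Σ fᵢ·δᵢ.
-27.8 = 0.224×(-17.2) + 0.427×(-3.5) + 0.207×δ_C + 0.142×(-59.6)
0.207·δ_C = -27.8 − (-13.810) = -13.990
δ_C = -13.990 / 0.207 = -67.58 per mil

-67.6 per mil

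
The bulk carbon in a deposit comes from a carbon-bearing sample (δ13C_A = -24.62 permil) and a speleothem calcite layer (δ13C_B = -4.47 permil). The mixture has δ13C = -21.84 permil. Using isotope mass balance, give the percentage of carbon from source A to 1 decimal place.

δ_mix = f_A·δ_A + (1 − f_A)·δ_B  ⇒  f_A = (δ_mix − δ_B)/(δ_A − δ_B)
f_A = (-21.84 − (-4.47)) / (-24.62 − (-4.47))
f_A = -17.37 / -20.15 = 0.8620

86.2%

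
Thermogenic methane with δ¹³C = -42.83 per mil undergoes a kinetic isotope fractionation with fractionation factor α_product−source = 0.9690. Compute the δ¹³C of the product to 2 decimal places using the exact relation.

δ_product = (δ_source + 1000)·α − 1000
δ_product = (-42.83 + 1000) × 0.9690 − 1000
δ_product = 927.498 − 1000 = -72.502 per mil

-72.50 per mil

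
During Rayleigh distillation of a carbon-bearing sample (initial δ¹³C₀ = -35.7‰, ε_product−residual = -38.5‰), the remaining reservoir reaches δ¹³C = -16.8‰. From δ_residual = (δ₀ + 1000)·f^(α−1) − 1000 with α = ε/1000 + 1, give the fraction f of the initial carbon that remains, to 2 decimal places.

0.60

α − 1 = ε/1000 = -0.0385
(δ_res + 1000)/(δ₀ + 1000) = (-16.8 + 1000)/(-35.7 + 1000) = 983.2/964.3 = 1.019600
f = 1.019600^(1/-0.0385) = exp(ln(1.019600)/-0.0385) = exp(0.01941/-0.0385)
f = exp(-0.5042) = 0.6040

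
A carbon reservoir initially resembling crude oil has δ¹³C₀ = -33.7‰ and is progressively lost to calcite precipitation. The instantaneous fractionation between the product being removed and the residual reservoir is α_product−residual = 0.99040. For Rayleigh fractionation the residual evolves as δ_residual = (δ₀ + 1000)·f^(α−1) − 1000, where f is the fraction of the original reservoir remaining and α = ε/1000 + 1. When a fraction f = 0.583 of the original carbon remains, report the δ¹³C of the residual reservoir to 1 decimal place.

Rayleigh residual: δ_res = (δ₀ + 1000)·f^(α−1) − 1000
α − 1 = -0.00960
f^(α−1) = 0.583^(-0.00960) = 1.005193
δ_res = (-33.7 + 1000) × 1.005193 − 1000 = 971.318 − 1000 = -28.68‰

-28.7‰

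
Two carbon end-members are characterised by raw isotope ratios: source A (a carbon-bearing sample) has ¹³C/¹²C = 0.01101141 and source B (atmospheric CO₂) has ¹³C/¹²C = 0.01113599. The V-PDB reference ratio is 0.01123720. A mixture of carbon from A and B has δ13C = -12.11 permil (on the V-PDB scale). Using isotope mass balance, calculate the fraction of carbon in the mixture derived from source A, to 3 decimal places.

δ_A = (0.01101141/0.01123720 − 1)×1000 = (0.979907 − 1)×1000 = -20.093 permil
δ_B = (0.01113599/0.01123720 − 1)×1000 = (0.990993 − 1)×1000 = -9.007 permil
f_A = (δ_mix − δ_B)/(δ_A − δ_B) = (-12.11 − (-9.007))/(-20.093 − (-9.007))
f_A = -3.103 / -11.086 = 0.2799

0.280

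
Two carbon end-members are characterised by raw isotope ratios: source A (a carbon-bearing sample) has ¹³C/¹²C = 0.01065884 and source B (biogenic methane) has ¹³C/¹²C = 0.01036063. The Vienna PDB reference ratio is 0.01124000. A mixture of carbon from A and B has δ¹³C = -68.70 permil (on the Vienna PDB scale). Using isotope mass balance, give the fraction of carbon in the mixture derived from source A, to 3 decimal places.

0.359

δ_A = (0.01065884/0.01124000 − 1)×1000 = (0.948295 − 1)×1000 = -51.705 permil
δ_B = (0.01036063/0.01124000 − 1)×1000 = (0.921764 − 1)×1000 = -78.236 permil
f_A = (δ_mix − δ_B)/(δ_A − δ_B) = (-68.70 − (-78.236))/(-51.705 − (-78.236))
f_A = 9.536 / 26.531 = 0.3594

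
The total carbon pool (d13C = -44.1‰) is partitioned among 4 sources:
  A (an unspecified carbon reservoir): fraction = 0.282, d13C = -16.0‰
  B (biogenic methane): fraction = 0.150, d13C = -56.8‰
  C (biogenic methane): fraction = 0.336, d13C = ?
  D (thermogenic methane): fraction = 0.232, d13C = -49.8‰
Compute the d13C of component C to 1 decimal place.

-58.1‰

Isotope mass balance: δ_bulk = Σ fᵢ·δᵢ.
-44.1 = 0.282×(-16.0) + 0.150×(-56.8) + 0.336×δ_C + 0.232×(-49.8)
0.336·δ_C = -44.1 − (-24.586) = -19.514
δ_C = -19.514 / 0.336 = -58.08‰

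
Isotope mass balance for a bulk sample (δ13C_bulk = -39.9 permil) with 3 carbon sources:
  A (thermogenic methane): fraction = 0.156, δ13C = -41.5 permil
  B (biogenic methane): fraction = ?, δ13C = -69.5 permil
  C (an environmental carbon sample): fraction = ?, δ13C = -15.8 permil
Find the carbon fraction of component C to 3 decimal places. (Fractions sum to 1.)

Let f_C and f_B be the unknown fractions; fractions sum to 1 so f_C + f_B = 0.844.
Mass balance: Σ fᵢ·δᵢ = δ_bulk ⇒ f_C·(-15.8) + f_B·(-69.5) = -39.9 − (-6.474) = -33.426
Substitute f_B = 0.844 − f_C:
f_C·(-15.8 − -69.5) = -33.426 − 0.844×(-69.5) = 25.232
f_C = 25.232 / 53.7 = 0.4699

0.470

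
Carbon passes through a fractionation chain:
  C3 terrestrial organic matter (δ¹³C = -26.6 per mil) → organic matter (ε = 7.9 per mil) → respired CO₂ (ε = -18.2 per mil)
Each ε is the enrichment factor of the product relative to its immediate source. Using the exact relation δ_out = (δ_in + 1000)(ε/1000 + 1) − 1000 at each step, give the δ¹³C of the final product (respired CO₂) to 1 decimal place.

step 1: δ = (-26.60 + 1000)·(7.9/1000 + 1) − 1000 = -18.91 per mil
step 2: δ = (-18.91 + 1000)·(-18.2/1000 + 1) − 1000 = -36.77 per mil

-36.8 per mil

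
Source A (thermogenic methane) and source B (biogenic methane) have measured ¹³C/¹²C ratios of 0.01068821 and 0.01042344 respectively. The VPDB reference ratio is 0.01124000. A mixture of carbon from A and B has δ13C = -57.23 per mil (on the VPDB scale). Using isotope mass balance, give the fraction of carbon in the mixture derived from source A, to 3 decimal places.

δ_A = (0.01068821/0.01124000 − 1)×1000 = (0.950908 − 1)×1000 = -49.092 per mil
δ_B = (0.01042344/0.01124000 − 1)×1000 = (0.927352 − 1)×1000 = -72.648 per mil
f_A = (δ_mix − δ_B)/(δ_A − δ_B) = (-57.23 − (-72.648))/(-49.092 − (-72.648))
f_A = 15.418 / 23.556 = 0.6545

0.655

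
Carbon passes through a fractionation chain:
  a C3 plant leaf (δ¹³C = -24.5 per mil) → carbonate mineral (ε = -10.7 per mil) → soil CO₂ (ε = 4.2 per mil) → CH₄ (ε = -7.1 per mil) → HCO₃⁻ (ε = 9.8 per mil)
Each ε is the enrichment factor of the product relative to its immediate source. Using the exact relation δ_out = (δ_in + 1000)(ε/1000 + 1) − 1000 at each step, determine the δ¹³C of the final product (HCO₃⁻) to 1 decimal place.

-28.3 per mil

step 1: δ = (-24.50 + 1000)·(-10.7/1000 + 1) − 1000 = -34.94 per mil
step 2: δ = (-34.94 + 1000)·(4.2/1000 + 1) − 1000 = -30.88 per mil
step 3: δ = (-30.88 + 1000)·(-7.1/1000 + 1) − 1000 = -37.77 per mil
step 4: δ = (-37.77 + 1000)·(9.8/1000 + 1) − 1000 = -28.34 per mil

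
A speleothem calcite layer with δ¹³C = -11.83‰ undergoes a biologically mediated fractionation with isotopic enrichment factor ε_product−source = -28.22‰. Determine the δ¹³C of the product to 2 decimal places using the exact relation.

-39.72‰

To first order, δ_product ≈ δ_source + ε = -40.05‰.
Exactly, δ_product = (δ_source + 1000)·(ε/1000 + 1) − 1000.
δ_product = (-11.83 + 1000) × (-28.22/1000 + 1) − 1000
δ_product = -39.716‰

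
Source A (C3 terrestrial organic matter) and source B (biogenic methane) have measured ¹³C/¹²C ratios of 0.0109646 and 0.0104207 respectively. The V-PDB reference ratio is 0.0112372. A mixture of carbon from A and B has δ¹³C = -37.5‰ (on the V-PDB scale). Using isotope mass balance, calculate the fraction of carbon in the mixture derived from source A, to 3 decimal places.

δ_A = (0.0109646/0.0112372 − 1)×1000 = (0.975741 − 1)×1000 = -24.259‰
δ_B = (0.0104207/0.0112372 − 1)×1000 = (0.927340 − 1)×1000 = -72.660‰
f_A = (δ_mix − δ_B)/(δ_A − δ_B) = (-37.5 − (-72.660))/(-24.259 − (-72.660))
f_A = 35.160 / 48.402 = 0.7264

0.726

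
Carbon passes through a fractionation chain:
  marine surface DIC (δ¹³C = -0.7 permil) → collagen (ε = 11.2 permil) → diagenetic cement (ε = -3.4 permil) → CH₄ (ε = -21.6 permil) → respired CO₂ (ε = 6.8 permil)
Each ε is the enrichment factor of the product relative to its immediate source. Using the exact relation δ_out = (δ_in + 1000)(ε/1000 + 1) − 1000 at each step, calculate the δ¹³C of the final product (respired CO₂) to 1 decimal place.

step 1: δ = (-0.70 + 1000)·(11.2/1000 + 1) − 1000 = 10.49 permil
step 2: δ = (10.49 + 1000)·(-3.4/1000 + 1) − 1000 = 7.06 permil
step 3: δ = (7.06 + 1000)·(-21.6/1000 + 1) − 1000 = -14.70 permil
step 4: δ = (-14.70 + 1000)·(6.8/1000 + 1) − 1000 = -8.00 permil

-8.0 permil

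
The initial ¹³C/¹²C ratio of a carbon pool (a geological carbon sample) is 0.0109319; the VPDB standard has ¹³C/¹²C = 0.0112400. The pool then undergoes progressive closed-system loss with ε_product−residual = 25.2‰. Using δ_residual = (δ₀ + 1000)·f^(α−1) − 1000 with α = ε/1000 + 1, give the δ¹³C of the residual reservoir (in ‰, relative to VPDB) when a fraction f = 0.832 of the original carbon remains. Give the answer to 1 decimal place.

-31.9‰

δ₀ = (0.0109319/0.0112400 − 1)×1000 = (0.972589 − 1)×1000 = -27.411‰
α − 1 = ε/1000 = 0.0252
f^(α−1) = 0.832^(0.0252) = 0.995376
δ_res = (-27.411 + 1000) × 0.995376 − 1000 = 968.092 − 1000 = -31.91‰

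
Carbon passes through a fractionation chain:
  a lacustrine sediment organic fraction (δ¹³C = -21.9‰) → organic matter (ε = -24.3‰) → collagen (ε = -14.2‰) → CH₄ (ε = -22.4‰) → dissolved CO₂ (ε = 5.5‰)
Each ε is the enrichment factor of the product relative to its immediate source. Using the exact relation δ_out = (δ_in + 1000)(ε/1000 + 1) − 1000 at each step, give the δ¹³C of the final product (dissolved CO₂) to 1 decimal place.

step 1: δ = (-21.90 + 1000)·(-24.3/1000 + 1) − 1000 = -45.67‰
step 2: δ = (-45.67 + 1000)·(-14.2/1000 + 1) − 1000 = -59.22‰
step 3: δ = (-59.22 + 1000)·(-22.4/1000 + 1) − 1000 = -80.29‰
step 4: δ = (-80.29 + 1000)·(5.5/1000 + 1) − 1000 = -75.23‰

-75.2‰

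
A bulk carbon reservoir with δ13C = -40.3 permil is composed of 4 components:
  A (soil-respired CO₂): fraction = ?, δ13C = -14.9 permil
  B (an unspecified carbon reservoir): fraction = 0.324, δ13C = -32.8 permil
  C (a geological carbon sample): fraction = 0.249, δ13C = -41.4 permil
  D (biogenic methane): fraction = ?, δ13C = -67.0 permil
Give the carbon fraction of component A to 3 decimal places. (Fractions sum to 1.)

Let f_A and f_D be the unknown fractions; fractions sum to 1 so f_A + f_D = 0.427.
Mass balance: Σ fᵢ·δᵢ = δ_bulk ⇒ f_A·(-14.9) + f_D·(-67.0) = -40.3 − (-20.936) = -19.364
Substitute f_D = 0.427 − f_A:
f_A·(-14.9 − -67.0) = -19.364 − 0.427×(-67.0) = 9.245
f_A = 9.245 / 52.1 = 0.1774

0.177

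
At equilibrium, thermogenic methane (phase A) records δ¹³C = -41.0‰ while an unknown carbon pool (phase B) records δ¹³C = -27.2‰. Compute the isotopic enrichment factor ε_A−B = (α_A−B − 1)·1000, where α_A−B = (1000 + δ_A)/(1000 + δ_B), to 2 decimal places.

-14.19‰

α_A−B = (1000 + -41.0) / (1000 + -27.2) = 959.0 / 972.8 = 0.985814
ε_A−B = (0.985814 − 1) × 1000 = -14.186‰
(The approximation ε ≈ δ_A − δ_B would give -13.8‰.)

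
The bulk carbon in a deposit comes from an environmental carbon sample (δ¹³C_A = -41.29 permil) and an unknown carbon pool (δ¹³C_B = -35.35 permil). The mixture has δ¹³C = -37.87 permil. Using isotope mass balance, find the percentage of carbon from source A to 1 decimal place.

42.4%

δ_mix = f_A·δ_A + (1 − f_A)·δ_B  ⇒  f_A = (δ_mix − δ_B)/(δ_A − δ_B)
f_A = (-37.87 − (-35.35)) / (-41.29 − (-35.35))
f_A = -2.52 / -5.94 = 0.4242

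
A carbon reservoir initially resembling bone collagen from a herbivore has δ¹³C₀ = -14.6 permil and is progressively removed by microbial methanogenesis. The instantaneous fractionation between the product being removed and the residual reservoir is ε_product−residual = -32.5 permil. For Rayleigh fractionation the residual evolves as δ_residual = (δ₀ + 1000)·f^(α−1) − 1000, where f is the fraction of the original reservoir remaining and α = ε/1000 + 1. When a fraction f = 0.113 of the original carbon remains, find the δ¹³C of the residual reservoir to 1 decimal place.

Rayleigh residual: δ_res = (δ₀ + 1000)·f^(α−1) − 1000
α = ε/1000 + 1 = 0.96750, so α − 1 = -0.03250
f^(α−1) = 0.113^(-0.03250) = 1.073433
δ_res = (-14.6 + 1000) × 1.073433 − 1000 = 1057.761 − 1000 = 57.76 permil

57.8 permil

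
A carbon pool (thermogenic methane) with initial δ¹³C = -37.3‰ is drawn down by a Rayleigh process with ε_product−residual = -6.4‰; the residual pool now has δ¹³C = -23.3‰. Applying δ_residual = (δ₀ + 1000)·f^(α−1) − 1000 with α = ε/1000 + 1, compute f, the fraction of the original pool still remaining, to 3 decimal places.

0.105

α − 1 = ε/1000 = -0.0064
(δ_res + 1000)/(δ₀ + 1000) = (-23.3 + 1000)/(-37.3 + 1000) = 976.7/962.7 = 1.014542
f = 1.014542^(1/-0.0064) = exp(ln(1.014542)/-0.0064) = exp(0.01444/-0.0064)
f = exp(-2.2559) = 0.1048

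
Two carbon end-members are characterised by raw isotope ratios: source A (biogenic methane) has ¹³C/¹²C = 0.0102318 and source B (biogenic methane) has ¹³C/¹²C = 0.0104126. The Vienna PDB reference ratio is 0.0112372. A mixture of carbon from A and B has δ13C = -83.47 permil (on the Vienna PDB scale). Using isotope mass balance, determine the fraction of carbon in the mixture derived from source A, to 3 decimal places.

0.627

δ_A = (0.0102318/0.0112372 − 1)×1000 = (0.910529 − 1)×1000 = -89.471 permil
δ_B = (0.0104126/0.0112372 − 1)×1000 = (0.926619 − 1)×1000 = -73.381 permil
f_A = (δ_mix − δ_B)/(δ_A − δ_B) = (-83.47 − (-73.381))/(-89.471 − (-73.381))
f_A = -10.089 / -16.089 = 0.6270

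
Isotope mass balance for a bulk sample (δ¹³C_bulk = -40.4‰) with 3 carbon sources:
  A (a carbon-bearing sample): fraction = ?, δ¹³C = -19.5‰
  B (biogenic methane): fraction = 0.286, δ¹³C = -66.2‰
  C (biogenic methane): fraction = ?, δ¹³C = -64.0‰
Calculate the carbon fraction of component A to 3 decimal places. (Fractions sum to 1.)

Let f_A and f_C be the unknown fractions; fractions sum to 1 so f_A + f_C = 0.714.
Mass balance: Σ fᵢ·δᵢ = δ_bulk ⇒ f_A·(-19.5) + f_C·(-64.0) = -40.4 − (-18.933) = -21.467
Substitute f_C = 0.714 − f_A:
f_A·(-19.5 − -64.0) = -21.467 − 0.714×(-64.0) = 24.229
f_A = 24.229 / 44.5 = 0.5445

0.544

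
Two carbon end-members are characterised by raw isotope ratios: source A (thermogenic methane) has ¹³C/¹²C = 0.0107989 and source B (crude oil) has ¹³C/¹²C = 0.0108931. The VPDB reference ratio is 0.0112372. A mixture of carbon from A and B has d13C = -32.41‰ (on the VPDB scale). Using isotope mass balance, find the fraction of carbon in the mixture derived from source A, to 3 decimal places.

δ_A = (0.0107989/0.0112372 − 1)×1000 = (0.960996 − 1)×1000 = -39.004‰
δ_B = (0.0108931/0.0112372 − 1)×1000 = (0.969378 − 1)×1000 = -30.622‰
f_A = (δ_mix − δ_B)/(δ_A − δ_B) = (-32.41 − (-30.622))/(-39.004 − (-30.622))
f_A = -1.788 / -8.383 = 0.2134

0.213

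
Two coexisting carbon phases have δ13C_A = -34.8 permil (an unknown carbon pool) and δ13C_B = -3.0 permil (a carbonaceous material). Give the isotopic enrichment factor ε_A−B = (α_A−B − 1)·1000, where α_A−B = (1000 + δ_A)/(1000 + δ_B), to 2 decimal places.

α_A−B = (1000 + -34.8) / (1000 + -3.0) = 965.2 / 997.0 = 0.968104
ε_A−B = (0.968104 − 1) × 1000 = -31.896 permil
(The approximation ε ≈ δ_A − δ_B would give -31.8 permil.)

-31.90 permil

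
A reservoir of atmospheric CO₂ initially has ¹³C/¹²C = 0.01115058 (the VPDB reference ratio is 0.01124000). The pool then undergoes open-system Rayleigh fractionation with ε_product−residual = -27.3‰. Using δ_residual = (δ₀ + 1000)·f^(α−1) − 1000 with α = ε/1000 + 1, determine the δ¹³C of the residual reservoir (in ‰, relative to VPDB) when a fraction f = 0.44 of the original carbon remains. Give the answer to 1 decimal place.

δ₀ = (0.01115058/0.01124000 − 1)×1000 = (0.992044 − 1)×1000 = -7.956‰
α − 1 = ε/1000 = -0.0273
f^(α−1) = 0.44^(-0.0273) = 1.022666
δ_res = (-7.956 + 1000) × 1.022666 − 1000 = 1014.530 − 1000 = 14.53‰

14.5‰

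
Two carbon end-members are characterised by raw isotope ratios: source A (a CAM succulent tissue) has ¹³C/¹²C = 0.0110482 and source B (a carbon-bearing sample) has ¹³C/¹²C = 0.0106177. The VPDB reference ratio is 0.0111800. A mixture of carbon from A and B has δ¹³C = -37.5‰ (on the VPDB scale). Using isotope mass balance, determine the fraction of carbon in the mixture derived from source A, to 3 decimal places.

0.332

δ_A = (0.0110482/0.0111800 − 1)×1000 = (0.988211 − 1)×1000 = -11.789‰
δ_B = (0.0106177/0.0111800 − 1)×1000 = (0.949705 − 1)×1000 = -50.295‰
f_A = (δ_mix − δ_B)/(δ_A − δ_B) = (-37.5 − (-50.295))/(-11.789 − (-50.295))
f_A = 12.795 / 38.506 = 0.3323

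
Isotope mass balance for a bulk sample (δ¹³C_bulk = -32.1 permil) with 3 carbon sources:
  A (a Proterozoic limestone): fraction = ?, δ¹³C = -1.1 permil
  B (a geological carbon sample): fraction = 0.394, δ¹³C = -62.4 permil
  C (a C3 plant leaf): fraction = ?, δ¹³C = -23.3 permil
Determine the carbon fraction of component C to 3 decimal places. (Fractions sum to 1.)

Let f_C and f_A be the unknown fractions; fractions sum to 1 so f_C + f_A = 0.606.
Mass balance: Σ fᵢ·δᵢ = δ_bulk ⇒ f_C·(-23.3) + f_A·(-1.1) = -32.1 − (-24.586) = -7.514
Substitute f_A = 0.606 − f_C:
f_C·(-23.3 − -1.1) = -7.514 − 0.606×(-1.1) = -6.848
f_C = -6.848 / -22.2 = 0.3085

0.308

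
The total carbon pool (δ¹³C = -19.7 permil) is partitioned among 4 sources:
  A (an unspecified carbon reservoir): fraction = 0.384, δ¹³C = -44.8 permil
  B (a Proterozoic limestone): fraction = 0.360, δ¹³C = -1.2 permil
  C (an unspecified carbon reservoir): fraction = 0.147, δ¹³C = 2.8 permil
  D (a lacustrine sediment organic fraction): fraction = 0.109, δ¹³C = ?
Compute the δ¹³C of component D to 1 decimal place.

-22.7 permil

Isotope mass balance: δ_bulk = Σ fᵢ·δᵢ.
-19.7 = 0.384×(-44.8) + 0.360×(-1.2) + 0.147×(2.8) + 0.109×δ_D
0.109·δ_D = -19.7 − (-17.224) = -2.476
δ_D = -2.476 / 0.109 = -22.72 permil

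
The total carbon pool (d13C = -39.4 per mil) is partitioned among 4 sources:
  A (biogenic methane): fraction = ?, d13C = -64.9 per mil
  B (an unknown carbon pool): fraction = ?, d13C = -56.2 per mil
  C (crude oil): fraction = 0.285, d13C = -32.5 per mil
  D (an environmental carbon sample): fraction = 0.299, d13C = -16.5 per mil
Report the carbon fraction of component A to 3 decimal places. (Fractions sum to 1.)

0.210

Let f_A and f_B be the unknown fractions; fractions sum to 1 so f_A + f_B = 0.416.
Mass balance: Σ fᵢ·δᵢ = δ_bulk ⇒ f_A·(-64.9) + f_B·(-56.2) = -39.4 − (-14.196) = -25.204
Substitute f_B = 0.416 − f_A:
f_A·(-64.9 − -56.2) = -25.204 − 0.416×(-56.2) = -1.825
f_A = -1.825 / -8.7 = 0.2097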